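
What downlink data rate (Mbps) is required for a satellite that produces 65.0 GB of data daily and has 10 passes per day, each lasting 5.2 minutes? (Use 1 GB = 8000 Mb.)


total contact time = 10 * 5.2 * 60 = 3120.0000 s
data = 65.0 GB = 520000.0000 Mb
rate = 520000.0000 / 3120.0000 = 166.6667 Mbps

166.6667 Mbps


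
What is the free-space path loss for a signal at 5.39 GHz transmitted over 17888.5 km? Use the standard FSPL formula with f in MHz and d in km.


f = 5.39 GHz = 5390.0000 MHz
d = 17888.5 km
FSPL = 32.44 + 20*log10(5390.0000) + 20*log10(17888.5)
FSPL = 32.44 + 74.6318 + 85.0515
FSPL = 192.1233 dB

192.1233 dB


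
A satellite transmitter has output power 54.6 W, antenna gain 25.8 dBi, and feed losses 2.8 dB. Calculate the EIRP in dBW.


Pt = 54.6 W = 17.3719 dBW
EIRP = Pt_dBW + Gt - losses = 17.3719 + 25.8 - 2.8 = 40.3719 dBW

40.3719 dBW


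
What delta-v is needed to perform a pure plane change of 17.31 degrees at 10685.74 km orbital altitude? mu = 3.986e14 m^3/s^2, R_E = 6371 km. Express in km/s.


r = 17056.7400 km = 1.705674e+07 m
V = sqrt(mu/r) = 4834.1557 m/s
di = 17.31 deg = 0.3021165 rad
dV = 2*V*sin(di/2) = 2*4834.1557*sin(0.1510582)
dV = 1454.9302 m/s = 1.4549 km/s

1.4549 km/s


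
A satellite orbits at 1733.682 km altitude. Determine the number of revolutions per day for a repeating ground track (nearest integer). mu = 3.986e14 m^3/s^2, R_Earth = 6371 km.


r = 8.104682e+06 m
T = 2*pi*sqrt(r^3/mu) = 7261.3135 s = 121.0219 min
revs/day = 1440 / 121.0219 = 11.8987
Rounded: 12 revolutions per day

12 revolutions per day


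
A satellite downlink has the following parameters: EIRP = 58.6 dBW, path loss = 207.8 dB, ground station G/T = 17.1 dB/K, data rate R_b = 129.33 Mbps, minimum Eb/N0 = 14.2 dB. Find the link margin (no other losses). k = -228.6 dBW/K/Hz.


C/N0 = EIRP - FSPL + G/T - k = 58.6 - 207.8 + 17.1 - (-228.6)
C/N0 = 96.5000 dB-Hz
R_b = 129.33 Mbps = 1.2933e+08 bps -> 10*log10(R_b) = 81.1170 dB-Hz
Eb/N0 = C/N0 - 10*log10(R_b) = 96.5000 - 81.1170 = 15.3830 dB
Margin = Eb/N0 - Eb/N0_req = 15.3830 - 14.2 = 1.1830 dB (link closes)

1.1830 dB


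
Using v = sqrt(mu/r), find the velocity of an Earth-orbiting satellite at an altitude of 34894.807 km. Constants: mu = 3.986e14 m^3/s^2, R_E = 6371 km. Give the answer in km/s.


r = R_E + alt = 6371.0 + 34894.807 = 41265.8070 km = 4.1265807e+07 m
v = sqrt(mu/r) = sqrt(3.986e14 / 4.1265807e+07) = 3107.9461 m/s = 3.1079 km/s

3.1079 km/s


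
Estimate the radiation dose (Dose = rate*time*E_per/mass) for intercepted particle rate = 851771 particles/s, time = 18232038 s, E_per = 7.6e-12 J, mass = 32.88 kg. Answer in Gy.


Total energy deposited = rate * time * E_per
  = 851771 * 18232038 * 7.6e-12 = 118.0244 J
Dose = E_total / mass = 118.0244 / 32.88
Dose = 3.5895 Gy

3.5895 Gy


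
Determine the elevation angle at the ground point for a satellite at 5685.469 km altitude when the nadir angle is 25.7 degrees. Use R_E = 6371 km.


r = R_E + alt = 12056.4690 km
Law of sines in the satellite / Earth-center / ground-point triangle:
  sin(nadir)/R_E = sin(90 + el)/r  =>  cos(el) = (r/R_E)*sin(nadir)
cos(el) = (12056.4690 / 6371.0000) * sin(25.7 deg) = 0.8206557
el = arccos(0.8206557) = 34.8495 deg
(Earth-central angle = 90 - nadir - el = 29.4505 deg)

34.8495 degrees


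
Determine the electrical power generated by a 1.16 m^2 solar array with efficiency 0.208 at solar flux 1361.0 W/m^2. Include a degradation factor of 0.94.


P = area * eta * S * degradation
P = 1.16 * 0.208 * 1361.0 * 0.94
P = 308.6792 W

308.6792 W


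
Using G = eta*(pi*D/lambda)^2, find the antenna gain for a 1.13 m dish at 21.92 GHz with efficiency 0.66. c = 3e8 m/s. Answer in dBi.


lambda = c/f = 3e8 / 2.192e+10 = 0.01368613 m
G = eta*(pi*D/lambda)^2 = 0.66*(pi*1.13/0.01368613)^2
G = 44405.7447 (linear)
G = 10*log10(44405.7447) = 46.4744 dBi

46.4744 dBi


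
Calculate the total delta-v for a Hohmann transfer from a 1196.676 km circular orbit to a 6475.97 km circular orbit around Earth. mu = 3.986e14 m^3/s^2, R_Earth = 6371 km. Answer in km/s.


r1 = 7567.6760 km = 7.567676e+06 m
r2 = 12846.9700 km = 1.284697e+07 m
dv1 = sqrt(mu/r1)*(sqrt(2*r2/(r1+r2)) - 1) = 884.5077 m/s
dv2 = sqrt(mu/r2)*(1 - sqrt(2*r1/(r1+r2))) = 774.0084 m/s
total dv = |dv1| + |dv2| = 884.5077 + 774.0084 = 1658.5160 m/s = 1.6585 km/s

1.6585 km/s


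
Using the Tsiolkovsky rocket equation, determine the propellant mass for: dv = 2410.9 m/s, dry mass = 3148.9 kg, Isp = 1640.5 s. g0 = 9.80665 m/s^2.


ve = Isp * g0 = 1640.5 * 9.80665 = 16087.809325 m/s
mass ratio = exp(dv/ve) = exp(2410.9/16087.809325) = 1.16167022
m_prop = m_dry * (mr - 1) = 3148.9 * (1.16167022 - 1)
m_prop = 509.0833 kg

509.0833 kg


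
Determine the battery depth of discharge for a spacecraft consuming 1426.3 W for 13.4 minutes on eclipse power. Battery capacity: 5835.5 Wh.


E_used = P * t / 60 = 1426.3 * 13.4 / 60 = 318.5403 Wh
DOD = E_used / E_total * 100 = 318.5403 / 5835.5 * 100
DOD = 5.4587 %

5.4587 %


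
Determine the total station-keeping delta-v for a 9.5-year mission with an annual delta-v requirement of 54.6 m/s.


dV = rate * years = 54.6 * 9.5
dV = 518.7000 m/s

518.7000 m/s


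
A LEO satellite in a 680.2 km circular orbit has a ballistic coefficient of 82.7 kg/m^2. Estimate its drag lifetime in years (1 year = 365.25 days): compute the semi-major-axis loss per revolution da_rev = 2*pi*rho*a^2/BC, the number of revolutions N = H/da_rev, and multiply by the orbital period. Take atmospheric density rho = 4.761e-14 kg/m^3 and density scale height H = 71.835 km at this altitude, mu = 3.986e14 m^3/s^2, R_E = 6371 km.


a = R_E + alt = 7051.2000 km = 7.0512e+06 m
da_rev = 2*pi*rho*a^2/BC = 2*pi*4.761e-14*(7.0512e+06)^2/82.7 = 0.179845099 m per revolution
N = H/da_rev = 71835.0000 m / 0.179845099 m = 399427.0653 revolutions
P = 2*pi*sqrt(a^3/mu) = 5892.5838 s
lifetime = N*P = 399427.0653 * 5892.5838 = 2.3536575e+09 s = 27241.4059 days
years = 27241.4059 / 365.25 = 74.5829 years

74.5829 years


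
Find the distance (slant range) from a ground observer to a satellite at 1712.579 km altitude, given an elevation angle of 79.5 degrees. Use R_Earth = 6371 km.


h = 1712.579 km, el = 79.5 deg
d = -R_E*sin(el) + sqrt((R_E*sin(el))^2 + 2*R_E*h + h^2)
d = -6371.0000*sin(1.3875) + sqrt((6371.0000*0.9832549)^2 + 2*6371.0000*1712.579 + 1712.579^2)
d = 1735.4502 km

1735.4502 km


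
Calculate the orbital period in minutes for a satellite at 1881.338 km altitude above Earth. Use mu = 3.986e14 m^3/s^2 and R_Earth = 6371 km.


r = 8252.3380 km = 8.252338e+06 m
T = 2*pi*sqrt(r^3/mu) = 2*pi*sqrt(5.6199315e+20 / 3.986e14)
T = 7460.6511 s = 124.3442 min

124.3442 minutes


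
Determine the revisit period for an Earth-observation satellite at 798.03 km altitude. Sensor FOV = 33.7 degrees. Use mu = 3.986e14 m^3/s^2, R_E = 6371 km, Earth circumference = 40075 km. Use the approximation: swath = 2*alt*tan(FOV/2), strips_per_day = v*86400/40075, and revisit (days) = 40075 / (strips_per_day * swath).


swath = 2*798.03*tan(0.294088) = 483.3991 km
v = sqrt(mu/r) = 7456.5588 m/s = 7.4566 km/s
strips/day = v*86400/40075 = 7.4566*86400/40075 = 16.0760
coverage/day = strips * swath = 16.0760 * 483.3991 = 7771.1360 km
revisit = 40075 / 7771.1360 = 5.1569 days

5.1569 days


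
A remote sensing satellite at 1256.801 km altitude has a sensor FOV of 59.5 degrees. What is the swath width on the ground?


FOV = 59.5 deg = 1.0385 rad
swath = 2 * alt * tan(FOV/2) = 2 * 1256.801 * tan(0.5192355)
swath = 2 * 1256.801 * 0.5715471
swath = 1436.6419 km

1436.6419 km


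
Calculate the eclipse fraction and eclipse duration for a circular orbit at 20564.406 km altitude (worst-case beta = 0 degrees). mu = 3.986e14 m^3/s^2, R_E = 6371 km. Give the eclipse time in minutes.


r = 26935.4060 km
T = 733.2385 min
Eclipse fraction = arcsin(R_E/r)/pi = arcsin(6371.0000/26935.4060)/pi
= arcsin(0.2365288)/pi = 0.07600977
Eclipse duration = 0.07600977 * 733.2385 = 55.7333 min

55.7333 minutes


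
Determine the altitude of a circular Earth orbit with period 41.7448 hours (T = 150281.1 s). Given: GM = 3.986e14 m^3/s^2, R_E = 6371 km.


T = 150281.1 s
r = (mu*T^2/(4*pi^2))^(1/3) = (3.986e14 * 150281.1^2 / (4*pi^2))^(1/3)
r = 6.109356e+07 m = 61093.5595 km
alt = r - R_E = 61093.5595 - 6371 = 54722.5595 km

54722.5595 km


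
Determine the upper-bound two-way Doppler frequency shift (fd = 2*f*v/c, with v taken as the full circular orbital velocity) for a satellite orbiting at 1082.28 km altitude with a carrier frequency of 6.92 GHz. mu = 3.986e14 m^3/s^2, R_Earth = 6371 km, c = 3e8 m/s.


r = 7.45328e+06 m
v = sqrt(mu/r) = 7312.9891 m/s (worst-case radial velocity)
f = 6.92 GHz = 6.92e+09 Hz
fd = 2*f*v/c = 2*6.92e+09*7312.9891/3.0e+08
fd = 337372.5659 Hz

337372.5659 Hz


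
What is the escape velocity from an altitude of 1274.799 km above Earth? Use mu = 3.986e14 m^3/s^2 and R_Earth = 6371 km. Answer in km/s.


r = 6371.0 + 1274.799 = 7645.7990 km = 7.645799e+06 m
v_esc = sqrt(2*mu/r) = sqrt(2*3.986e14 / 7.645799e+06)
v_esc = 10211.0924 m/s = 10.2111 km/s

10.2111 km/s


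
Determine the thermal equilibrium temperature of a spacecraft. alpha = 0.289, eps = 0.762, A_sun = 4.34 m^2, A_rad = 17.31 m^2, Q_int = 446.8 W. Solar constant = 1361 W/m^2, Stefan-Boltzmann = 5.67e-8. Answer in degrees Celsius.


Numerator = alpha*S*A_sun + Q_int = 0.289*1361*4.34 + 446.8 = 2153.8479 W
Denominator = eps*sigma*A_rad = 0.762*5.67e-8*17.31 = 7.4788547e-07 W/K^4
T^4 = 2.8799167e+09 K^4
T = 231.6568 K = -41.4932 C

-41.4932 degrees Celsius


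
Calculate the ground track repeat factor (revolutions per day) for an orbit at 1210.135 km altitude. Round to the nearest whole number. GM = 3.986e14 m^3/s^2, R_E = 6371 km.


r = 7.581135e+06 m
T = 2*pi*sqrt(r^3/mu) = 6569.2012 s = 109.4867 min
revs/day = 1440 / 109.4867 = 13.1523
Rounded: 13 revolutions per day

13 revolutions per day


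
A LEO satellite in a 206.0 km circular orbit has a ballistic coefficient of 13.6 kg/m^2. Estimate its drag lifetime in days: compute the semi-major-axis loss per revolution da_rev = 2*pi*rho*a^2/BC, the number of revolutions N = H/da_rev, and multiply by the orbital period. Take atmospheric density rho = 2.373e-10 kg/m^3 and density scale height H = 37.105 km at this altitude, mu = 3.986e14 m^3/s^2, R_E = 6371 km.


a = R_E + alt = 6577.0000 km = 6.577e+06 m
da_rev = 2*pi*rho*a^2/BC = 2*pi*2.373e-10*(6.577e+06)^2/13.6 = 4742.358505 m per revolution
N = H/da_rev = 37105.0000 m / 4742.358505 m = 7.8242 revolutions
P = 2*pi*sqrt(a^3/mu) = 5308.2697 s
lifetime = N*P = 7.8242 * 5308.2697 = 41532.7835 s = 0.4807035 days

0.4807 days


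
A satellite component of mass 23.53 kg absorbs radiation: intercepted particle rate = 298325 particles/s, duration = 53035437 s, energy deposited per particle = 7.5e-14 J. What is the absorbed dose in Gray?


Total energy deposited = rate * time * E_per
  = 298325 * 53035437 * 7.5e-14 = 1.1866 J
Dose = E_total / mass = 1.1866 / 23.53
Dose = 0.05043072 Gy

0.0504 Gy


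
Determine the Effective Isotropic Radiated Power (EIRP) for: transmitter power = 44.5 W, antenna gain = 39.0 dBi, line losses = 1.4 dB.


Pt = 44.5 W = 16.4836 dBW
EIRP = Pt_dBW + Gt - losses = 16.4836 + 39.0 - 1.4 = 54.0836 dBW

54.0836 dBW


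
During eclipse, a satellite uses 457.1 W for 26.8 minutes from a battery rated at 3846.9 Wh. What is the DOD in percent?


E_used = P * t / 60 = 457.1 * 26.8 / 60 = 204.1713 Wh
DOD = E_used / E_total * 100 = 204.1713 / 3846.9 * 100
DOD = 5.3074 %

5.3074 %


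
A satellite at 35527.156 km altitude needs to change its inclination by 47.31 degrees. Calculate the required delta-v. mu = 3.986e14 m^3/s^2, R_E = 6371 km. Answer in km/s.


r = 41898.1560 km = 4.1898156e+07 m
V = sqrt(mu/r) = 3084.4035 m/s
di = 47.31 deg = 0.8257153 rad
dV = 2*V*sin(di/2) = 2*3084.4035*sin(0.4128576)
dV = 2475.1012 m/s = 2.4751 km/s

2.4751 km/s


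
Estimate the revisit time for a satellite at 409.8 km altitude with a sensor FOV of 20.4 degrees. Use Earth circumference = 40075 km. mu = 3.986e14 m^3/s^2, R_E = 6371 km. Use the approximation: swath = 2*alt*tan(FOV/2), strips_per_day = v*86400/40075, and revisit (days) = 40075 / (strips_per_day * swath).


swath = 2*409.8*tan(0.1780236) = 147.4693 km
v = sqrt(mu/r) = 7667.0480 m/s = 7.6670 km/s
strips/day = v*86400/40075 = 7.6670*86400/40075 = 16.5298
coverage/day = strips * swath = 16.5298 * 147.4693 = 2437.6427 km
revisit = 40075 / 2437.6427 = 16.4401 days

16.4401 days


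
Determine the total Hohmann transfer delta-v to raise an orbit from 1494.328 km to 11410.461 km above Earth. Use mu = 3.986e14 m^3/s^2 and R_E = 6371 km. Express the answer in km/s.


r1 = 7865.3280 km = 7.865328e+06 m
r2 = 17781.4610 km = 1.7781461e+07 m
dv1 = sqrt(mu/r1)*(sqrt(2*r2/(r1+r2)) - 1) = 1264.0082 m/s
dv2 = sqrt(mu/r2)*(1 - sqrt(2*r1/(r1+r2))) = 1026.5997 m/s
total dv = |dv1| + |dv2| = 1264.0082 + 1026.5997 = 2290.6079 m/s = 2.2906 km/s

2.2906 km/s


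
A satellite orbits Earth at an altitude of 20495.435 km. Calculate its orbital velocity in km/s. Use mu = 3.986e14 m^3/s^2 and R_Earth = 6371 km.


r = R_E + alt = 6371.0 + 20495.435 = 26866.4350 km = 2.6866435e+07 m
v = sqrt(mu/r) = sqrt(3.986e14 / 2.6866435e+07) = 3851.7991 m/s = 3.8518 km/s

3.8518 km/s


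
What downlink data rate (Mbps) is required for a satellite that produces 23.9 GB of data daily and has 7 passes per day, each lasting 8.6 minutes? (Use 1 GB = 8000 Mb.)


total contact time = 7 * 8.6 * 60 = 3612.0000 s
data = 23.9 GB = 191200.0000 Mb
rate = 191200.0000 / 3612.0000 = 52.9347 Mbps

52.9347 Mbps


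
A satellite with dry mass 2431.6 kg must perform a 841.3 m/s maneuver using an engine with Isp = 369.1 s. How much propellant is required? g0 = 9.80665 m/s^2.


ve = Isp * g0 = 369.1 * 9.80665 = 3619.634515 m/s
mass ratio = exp(dv/ve) = exp(841.3/3619.634515) = 1.26165807
m_prop = m_dry * (mr - 1) = 2431.6 * (1.26165807 - 1)
m_prop = 636.2478 kg

636.2478 kg


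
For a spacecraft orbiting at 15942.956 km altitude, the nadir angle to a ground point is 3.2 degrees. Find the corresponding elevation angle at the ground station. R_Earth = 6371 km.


r = R_E + alt = 22313.9560 km
Law of sines in the satellite / Earth-center / ground-point triangle:
  sin(nadir)/R_E = sin(90 + el)/r  =>  cos(el) = (r/R_E)*sin(nadir)
cos(el) = (22313.9560 / 6371.0000) * sin(3.2 deg) = 0.1955107
el = arccos(0.1955107) = 78.7254 deg
(Earth-central angle = 90 - nadir - el = 8.0746 deg)

78.7254 degrees


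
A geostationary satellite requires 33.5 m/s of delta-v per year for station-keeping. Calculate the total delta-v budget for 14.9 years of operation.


dV = rate * years = 33.5 * 14.9
dV = 499.1500 m/s

499.1500 m/s


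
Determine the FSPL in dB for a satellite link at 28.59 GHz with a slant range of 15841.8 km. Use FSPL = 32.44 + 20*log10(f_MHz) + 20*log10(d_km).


f = 28.59 GHz = 28590.0000 MHz
d = 15841.8 km
FSPL = 32.44 + 20*log10(28590.0000) + 20*log10(15841.8)
FSPL = 32.44 + 89.1243 + 83.9961
FSPL = 205.5604 dB

205.5604 dB


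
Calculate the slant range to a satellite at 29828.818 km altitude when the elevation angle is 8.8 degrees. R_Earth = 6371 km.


h = 29828.818 km, el = 8.8 deg
d = -R_E*sin(el) + sqrt((R_E*sin(el))^2 + 2*R_E*h + h^2)
d = -6371.0000*sin(0.153589) + sqrt((6371.0000*0.1529858)^2 + 2*6371.0000*29828.818 + 29828.818^2)
d = 34673.4291 km

34673.4291 km


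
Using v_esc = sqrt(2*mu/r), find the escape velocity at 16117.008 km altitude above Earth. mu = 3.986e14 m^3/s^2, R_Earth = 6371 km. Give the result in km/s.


r = 6371.0 + 16117.008 = 22488.0080 km = 2.2488008e+07 m
v_esc = sqrt(2*mu/r) = sqrt(2*3.986e14 / 2.2488008e+07)
v_esc = 5953.9907 m/s = 5.9540 km/s

5.9540 km/s


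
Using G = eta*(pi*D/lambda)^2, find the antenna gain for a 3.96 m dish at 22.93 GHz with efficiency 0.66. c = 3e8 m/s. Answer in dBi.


lambda = c/f = 3e8 / 2.293e+10 = 0.0130833 m
G = eta*(pi*D/lambda)^2 = 0.66*(pi*3.96/0.0130833)^2
G = 596759.9279 (linear)
G = 10*log10(596759.9279) = 57.7580 dBi

57.7580 dBi


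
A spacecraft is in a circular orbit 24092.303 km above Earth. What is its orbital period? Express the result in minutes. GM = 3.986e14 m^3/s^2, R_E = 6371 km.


r = 30463.3030 km = 3.0463303e+07 m
T = 2*pi*sqrt(r^3/mu) = 2*pi*sqrt(2.8270336e+22 / 3.986e14)
T = 52914.7449 s = 881.9124 min

881.9124 minutes


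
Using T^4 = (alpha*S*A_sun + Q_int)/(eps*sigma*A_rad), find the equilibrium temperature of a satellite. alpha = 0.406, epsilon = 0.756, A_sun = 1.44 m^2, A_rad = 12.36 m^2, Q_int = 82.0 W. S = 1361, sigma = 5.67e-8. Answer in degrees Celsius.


Numerator = alpha*S*A_sun + Q_int = 0.406*1361*1.44 + 82.0 = 877.6950 W
Denominator = eps*sigma*A_rad = 0.756*5.67e-8*12.36 = 5.2981387e-07 W/K^4
T^4 = 1.6566102e+09 K^4
T = 201.7461 K = -71.4039 C

-71.4039 degrees Celsius


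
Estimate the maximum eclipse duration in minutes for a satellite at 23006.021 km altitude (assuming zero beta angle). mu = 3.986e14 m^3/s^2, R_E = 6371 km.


r = 29377.0210 km
T = 835.1637 min
Eclipse fraction = arcsin(R_E/r)/pi = arcsin(6371.0000/29377.0210)/pi
= arcsin(0.2168702)/pi = 0.06958483
Eclipse duration = 0.06958483 * 835.1637 = 58.1147 min

58.1147 minutes


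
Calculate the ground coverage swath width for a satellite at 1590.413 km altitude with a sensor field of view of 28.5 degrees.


FOV = 28.5 deg = 0.4974188 rad
swath = 2 * alt * tan(FOV/2) = 2 * 1590.413 * tan(0.2487094)
swath = 2 * 1590.413 * 0.2539676
swath = 807.8269 km

807.8269 km


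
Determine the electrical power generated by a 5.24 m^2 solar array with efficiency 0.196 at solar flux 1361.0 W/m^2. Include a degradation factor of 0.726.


P = area * eta * S * degradation
P = 5.24 * 0.196 * 1361.0 * 0.726
P = 1014.8038 W

1014.8038 W


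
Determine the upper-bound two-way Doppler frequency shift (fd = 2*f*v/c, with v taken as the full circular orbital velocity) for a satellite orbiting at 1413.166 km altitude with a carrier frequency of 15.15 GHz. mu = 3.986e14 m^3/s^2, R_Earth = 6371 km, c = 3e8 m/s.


r = 7.784166e+06 m
v = sqrt(mu/r) = 7155.8726 m/s (worst-case radial velocity)
f = 15.15 GHz = 1.515e+10 Hz
fd = 2*f*v/c = 2*1.515e+10*7155.8726/3.0e+08
fd = 722743.1372 Hz

722743.1372 Hz


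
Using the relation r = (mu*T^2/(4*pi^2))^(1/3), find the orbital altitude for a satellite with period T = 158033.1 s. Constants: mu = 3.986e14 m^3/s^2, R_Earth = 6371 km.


T = 158033.1 s
r = (mu*T^2/(4*pi^2))^(1/3) = (3.986e14 * 158033.1^2 / (4*pi^2))^(1/3)
r = 6.3176839e+07 m = 63176.8389 km
alt = r - R_E = 63176.8389 - 6371 = 56805.8389 km

56805.8389 km


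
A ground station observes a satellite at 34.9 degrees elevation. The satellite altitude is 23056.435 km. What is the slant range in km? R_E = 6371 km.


h = 23056.435 km, el = 34.9 deg
d = -R_E*sin(el) + sqrt((R_E*sin(el))^2 + 2*R_E*h + h^2)
d = -6371.0000*sin(0.6091199) + sqrt((6371.0000*0.5721459)^2 + 2*6371.0000*23056.435 + 23056.435^2)
d = 25314.6816 km

25314.6816 km


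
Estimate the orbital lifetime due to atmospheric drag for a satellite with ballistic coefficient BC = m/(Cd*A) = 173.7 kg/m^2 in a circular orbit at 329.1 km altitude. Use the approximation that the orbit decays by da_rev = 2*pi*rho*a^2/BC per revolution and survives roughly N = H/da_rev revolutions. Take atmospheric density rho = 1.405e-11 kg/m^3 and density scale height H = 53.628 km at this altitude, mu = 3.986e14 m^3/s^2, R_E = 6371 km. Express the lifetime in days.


a = R_E + alt = 6700.1000 km = 6.7001e+06 m
da_rev = 2*pi*rho*a^2/BC = 2*pi*1.405e-11*(6.7001e+06)^2/173.7 = 22.814920 m per revolution
N = H/da_rev = 53628.0000 m / 22.814920 m = 2350.5671 revolutions
P = 2*pi*sqrt(a^3/mu) = 5457.9952 s
lifetime = N*P = 2350.5671 * 5457.9952 = 1.2829384e+07 s = 148.4882 days

148.4882 days


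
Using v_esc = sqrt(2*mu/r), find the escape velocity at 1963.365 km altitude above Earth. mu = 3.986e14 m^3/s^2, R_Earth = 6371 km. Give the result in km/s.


r = 6371.0 + 1963.365 = 8334.3650 km = 8.334365e+06 m
v_esc = sqrt(2*mu/r) = sqrt(2*3.986e14 / 8.334365e+06)
v_esc = 9780.1921 m/s = 9.7802 km/s

9.7802 km/s


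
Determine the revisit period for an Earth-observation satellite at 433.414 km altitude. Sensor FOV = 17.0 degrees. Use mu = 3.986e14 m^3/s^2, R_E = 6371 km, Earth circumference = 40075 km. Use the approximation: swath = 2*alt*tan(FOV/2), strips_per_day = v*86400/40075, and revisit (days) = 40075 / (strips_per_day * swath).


swath = 2*433.414*tan(0.148353) = 129.5483 km
v = sqrt(mu/r) = 7653.7326 m/s = 7.6537 km/s
strips/day = v*86400/40075 = 7.6537*86400/40075 = 16.5011
coverage/day = strips * swath = 16.5011 * 129.5483 = 2137.6926 km
revisit = 40075 / 2137.6926 = 18.7468 days

18.7468 days


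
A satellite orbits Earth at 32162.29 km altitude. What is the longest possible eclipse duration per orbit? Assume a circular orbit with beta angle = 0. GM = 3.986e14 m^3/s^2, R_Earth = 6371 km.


r = 38533.2900 km
T = 1254.6255 min
Eclipse fraction = arcsin(R_E/r)/pi = arcsin(6371.0000/38533.2900)/pi
= arcsin(0.1653376)/pi = 0.05287136
Eclipse duration = 0.05287136 * 1254.6255 = 66.3338 min

66.3338 minutes


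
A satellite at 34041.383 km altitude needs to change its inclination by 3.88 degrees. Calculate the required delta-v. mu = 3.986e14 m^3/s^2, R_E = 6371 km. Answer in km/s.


r = 40412.3830 km = 4.0412383e+07 m
V = sqrt(mu/r) = 3140.5913 m/s
di = 3.88 deg = 0.06771877 rad
dV = 2*V*sin(di/2) = 2*3140.5913*sin(0.03385939)
dV = 212.6364 m/s = 0.2126364 km/s

0.2126 km/s


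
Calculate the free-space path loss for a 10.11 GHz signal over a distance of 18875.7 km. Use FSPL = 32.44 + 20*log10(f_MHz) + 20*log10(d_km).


f = 10.11 GHz = 10110.0000 MHz
d = 18875.7 km
FSPL = 32.44 + 20*log10(10110.0000) + 20*log10(18875.7)
FSPL = 32.44 + 80.0950 + 85.5181
FSPL = 198.0531 dB

198.0531 dB


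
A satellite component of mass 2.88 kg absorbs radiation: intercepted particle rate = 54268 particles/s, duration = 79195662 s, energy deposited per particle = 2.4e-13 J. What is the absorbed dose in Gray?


Total energy deposited = rate * time * E_per
  = 54268 * 79195662 * 2.4e-13 = 1.0315 J
Dose = E_total / mass = 1.0315 / 2.88
Dose = 0.3581492 Gy

0.3581 Gy


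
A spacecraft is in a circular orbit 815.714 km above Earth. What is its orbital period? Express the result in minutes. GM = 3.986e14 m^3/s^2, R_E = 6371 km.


r = 7186.7140 km = 7.186714e+06 m
T = 2*pi*sqrt(r^3/mu) = 2*pi*sqrt(3.7118557e+20 / 3.986e14)
T = 6063.2680 s = 101.0545 min

101.0545 minutes


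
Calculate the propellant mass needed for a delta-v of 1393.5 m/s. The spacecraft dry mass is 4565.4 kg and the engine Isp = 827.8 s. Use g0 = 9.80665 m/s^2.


ve = Isp * g0 = 827.8 * 9.80665 = 8117.944870 m/s
mass ratio = exp(dv/ve) = exp(1393.5/8117.944870) = 1.18727023
m_prop = m_dry * (mr - 1) = 4565.4 * (1.18727023 - 1)
m_prop = 854.9635 kg

854.9635 kg


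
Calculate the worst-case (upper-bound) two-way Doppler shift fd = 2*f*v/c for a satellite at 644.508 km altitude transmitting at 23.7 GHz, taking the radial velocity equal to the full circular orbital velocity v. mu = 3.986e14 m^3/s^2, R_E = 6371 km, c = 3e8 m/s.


r = 7.015508e+06 m
v = sqrt(mu/r) = 7537.7041 m/s (worst-case radial velocity)
f = 23.7 GHz = 2.37e+10 Hz
fd = 2*f*v/c = 2*2.37e+10*7537.7041/3.0e+08
fd = 1.1909572e+06 Hz

1.1910e+06 Hz


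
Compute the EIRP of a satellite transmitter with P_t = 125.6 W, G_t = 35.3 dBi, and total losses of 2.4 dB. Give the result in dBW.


Pt = 125.6 W = 20.9899 dBW
EIRP = Pt_dBW + Gt - losses = 20.9899 + 35.3 - 2.4 = 53.8899 dBW

53.8899 dBW


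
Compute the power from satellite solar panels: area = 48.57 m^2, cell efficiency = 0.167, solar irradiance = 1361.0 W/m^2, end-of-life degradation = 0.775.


P = area * eta * S * degradation
P = 48.57 * 0.167 * 1361.0 * 0.775
P = 8555.4804 W

8555.4804 W


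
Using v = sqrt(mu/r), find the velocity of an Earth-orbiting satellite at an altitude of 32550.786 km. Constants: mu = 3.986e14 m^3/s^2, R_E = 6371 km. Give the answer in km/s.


r = R_E + alt = 6371.0 + 32550.786 = 38921.7860 km = 3.8921786e+07 m
v = sqrt(mu/r) = sqrt(3.986e14 / 3.8921786e+07) = 3200.1642 m/s = 3.2002 km/s

3.2002 km/s


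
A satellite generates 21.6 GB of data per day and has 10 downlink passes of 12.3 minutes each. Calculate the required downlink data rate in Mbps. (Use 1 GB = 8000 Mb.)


total contact time = 10 * 12.3 * 60 = 7380.0000 s
data = 21.6 GB = 172800.0000 Mb
rate = 172800.0000 / 7380.0000 = 23.4146 Mbps

23.4146 Mbps


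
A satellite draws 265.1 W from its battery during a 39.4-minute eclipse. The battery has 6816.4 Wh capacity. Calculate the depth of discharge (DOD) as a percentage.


E_used = P * t / 60 = 265.1 * 39.4 / 60 = 174.0823 Wh
DOD = E_used / E_total * 100 = 174.0823 / 6816.4 * 100
DOD = 2.5539 %

2.5539 %


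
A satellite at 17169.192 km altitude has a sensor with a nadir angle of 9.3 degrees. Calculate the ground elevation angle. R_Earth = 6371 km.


r = R_E + alt = 23540.1920 km
Law of sines in the satellite / Earth-center / ground-point triangle:
  sin(nadir)/R_E = sin(90 + el)/r  =>  cos(el) = (r/R_E)*sin(nadir)
cos(el) = (23540.1920 / 6371.0000) * sin(9.3 deg) = 0.5971096
el = arccos(0.5971096) = 53.3368 deg
(Earth-central angle = 90 - nadir - el = 27.3632 deg)

53.3368 degrees


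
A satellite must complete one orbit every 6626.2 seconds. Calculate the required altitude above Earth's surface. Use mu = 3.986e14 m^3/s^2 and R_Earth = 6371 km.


T = 6626.2 s
r = (mu*T^2/(4*pi^2))^(1/3) = (3.986e14 * 6626.2^2 / (4*pi^2))^(1/3)
r = 7.6249245e+06 m = 7624.9245 km
alt = r - R_E = 7624.9245 - 6371 = 1253.9245 km

1253.9245 km


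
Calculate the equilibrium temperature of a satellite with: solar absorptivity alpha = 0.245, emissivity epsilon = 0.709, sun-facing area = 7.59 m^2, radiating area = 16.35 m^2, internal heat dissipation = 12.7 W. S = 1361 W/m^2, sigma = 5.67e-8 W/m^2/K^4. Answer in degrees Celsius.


Numerator = alpha*S*A_sun + Q_int = 0.245*1361*7.59 + 12.7 = 2543.5475 W
Denominator = eps*sigma*A_rad = 0.709*5.67e-8*16.35 = 6.5727491e-07 W/K^4
T^4 = 3.8698382e+09 K^4
T = 249.4154 K = -23.7346 C

-23.7346 degrees Celsius


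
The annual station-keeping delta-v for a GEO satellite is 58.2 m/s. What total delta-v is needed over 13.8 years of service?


dV = rate * years = 58.2 * 13.8
dV = 803.1600 m/s

803.1600 m/s


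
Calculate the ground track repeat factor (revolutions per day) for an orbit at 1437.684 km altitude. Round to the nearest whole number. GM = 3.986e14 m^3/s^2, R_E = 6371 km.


r = 7.808684e+06 m
T = 2*pi*sqrt(r^3/mu) = 6867.1731 s = 114.4529 min
revs/day = 1440 / 114.4529 = 12.5816
Rounded: 13 revolutions per day

13 revolutions per day


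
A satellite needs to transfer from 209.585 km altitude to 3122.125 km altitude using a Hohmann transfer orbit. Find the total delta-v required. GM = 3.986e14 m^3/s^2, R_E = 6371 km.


r1 = 6580.5850 km = 6.580585e+06 m
r2 = 9493.1250 km = 9.493125e+06 m
dv1 = sqrt(mu/r1)*(sqrt(2*r2/(r1+r2)) - 1) = 675.7797 m/s
dv2 = sqrt(mu/r2)*(1 - sqrt(2*r1/(r1+r2))) = 616.3864 m/s
total dv = |dv1| + |dv2| = 675.7797 + 616.3864 = 1292.1661 m/s = 1.2922 km/s

1.2922 km/s


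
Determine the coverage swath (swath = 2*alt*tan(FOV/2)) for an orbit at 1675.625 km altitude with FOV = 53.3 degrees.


FOV = 53.3 deg = 0.9302605 rad
swath = 2 * alt * tan(FOV/2) = 2 * 1675.625 * tan(0.4651302)
swath = 2 * 1675.625 * 0.5018547
swath = 1681.8405 km

1681.8405 km


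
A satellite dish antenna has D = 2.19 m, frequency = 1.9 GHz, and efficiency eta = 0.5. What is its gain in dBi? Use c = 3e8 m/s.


lambda = c/f = 3e8 / 1.9e+09 = 0.1578947 m
G = eta*(pi*D/lambda)^2 = 0.5*(pi*2.19/0.1578947)^2
G = 949.3419 (linear)
G = 10*log10(949.3419) = 29.7742 dBi

29.7742 dBi


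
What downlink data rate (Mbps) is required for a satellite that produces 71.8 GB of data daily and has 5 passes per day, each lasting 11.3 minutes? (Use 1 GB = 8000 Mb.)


total contact time = 5 * 11.3 * 60 = 3390.0000 s
data = 71.8 GB = 574400.0000 Mb
rate = 574400.0000 / 3390.0000 = 169.4395 Mbps

169.4395 Mbps


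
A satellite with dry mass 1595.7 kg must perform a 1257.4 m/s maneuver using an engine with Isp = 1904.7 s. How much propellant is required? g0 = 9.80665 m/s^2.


ve = Isp * g0 = 1904.7 * 9.80665 = 18678.726255 m/s
mass ratio = exp(dv/ve) = exp(1257.4/18678.726255) = 1.06963474
m_prop = m_dry * (mr - 1) = 1595.7 * (1.06963474 - 1)
m_prop = 111.1162 kg

111.1162 kg


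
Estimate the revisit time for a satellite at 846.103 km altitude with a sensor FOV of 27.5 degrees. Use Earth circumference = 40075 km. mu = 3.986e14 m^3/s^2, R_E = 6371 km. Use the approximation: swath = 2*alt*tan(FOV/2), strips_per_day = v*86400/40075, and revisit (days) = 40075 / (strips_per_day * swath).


swath = 2*846.103*tan(0.2399828) = 414.0802 km
v = sqrt(mu/r) = 7431.6833 m/s = 7.4317 km/s
strips/day = v*86400/40075 = 7.4317*86400/40075 = 16.0224
coverage/day = strips * swath = 16.0224 * 414.0802 = 6634.5557 km
revisit = 40075 / 6634.5557 = 6.0403 days

6.0403 days


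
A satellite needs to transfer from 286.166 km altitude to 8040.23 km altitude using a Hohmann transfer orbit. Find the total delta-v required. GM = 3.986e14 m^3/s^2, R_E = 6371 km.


r1 = 6657.1660 km = 6.657166e+06 m
r2 = 14411.2300 km = 1.441123e+07 m
dv1 = sqrt(mu/r1)*(sqrt(2*r2/(r1+r2)) - 1) = 1312.6093 m/s
dv2 = sqrt(mu/r2)*(1 - sqrt(2*r1/(r1+r2))) = 1078.3552 m/s
total dv = |dv1| + |dv2| = 1312.6093 + 1078.3552 = 2390.9646 m/s = 2.3910 km/s

2.3910 km/s


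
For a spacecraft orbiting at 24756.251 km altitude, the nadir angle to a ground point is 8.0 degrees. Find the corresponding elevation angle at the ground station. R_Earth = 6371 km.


r = R_E + alt = 31127.2510 km
Law of sines in the satellite / Earth-center / ground-point triangle:
  sin(nadir)/R_E = sin(90 + el)/r  =>  cos(el) = (r/R_E)*sin(nadir)
cos(el) = (31127.2510 / 6371.0000) * sin(8.0 deg) = 0.679968
el = arccos(0.679968) = 47.1589 deg
(Earth-central angle = 90 - nadir - el = 34.8411 deg)

47.1589 degrees


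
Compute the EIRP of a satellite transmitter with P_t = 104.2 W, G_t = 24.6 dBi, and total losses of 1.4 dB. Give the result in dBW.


Pt = 104.2 W = 20.1787 dBW
EIRP = Pt_dBW + Gt - losses = 20.1787 + 24.6 - 1.4 = 43.3787 dBW

43.3787 dBW


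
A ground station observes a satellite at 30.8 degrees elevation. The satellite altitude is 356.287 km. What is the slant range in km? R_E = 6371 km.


h = 356.287 km, el = 30.8 deg
d = -R_E*sin(el) + sqrt((R_E*sin(el))^2 + 2*R_E*h + h^2)
d = -6371.0000*sin(0.5375614) + sqrt((6371.0000*0.5120429)^2 + 2*6371.0000*356.287 + 356.287^2)
d = 650.4290 km

650.4290 km


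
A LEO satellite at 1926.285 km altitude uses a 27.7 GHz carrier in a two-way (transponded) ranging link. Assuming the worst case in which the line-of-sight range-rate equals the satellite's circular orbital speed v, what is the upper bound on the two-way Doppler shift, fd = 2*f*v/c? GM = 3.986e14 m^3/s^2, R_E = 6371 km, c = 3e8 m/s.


r = 8.297285e+06 m
v = sqrt(mu/r) = 6931.0757 m/s (worst-case radial velocity)
f = 27.7 GHz = 2.77e+10 Hz
fd = 2*f*v/c = 2*2.77e+10*6931.0757/3.0e+08
fd = 1.2799386e+06 Hz

1.2799e+06 Hz


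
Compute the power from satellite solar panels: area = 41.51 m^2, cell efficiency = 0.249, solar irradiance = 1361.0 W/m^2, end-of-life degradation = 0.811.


P = area * eta * S * degradation
P = 41.51 * 0.249 * 1361.0 * 0.811
P = 11408.5660 W

11408.5660 W


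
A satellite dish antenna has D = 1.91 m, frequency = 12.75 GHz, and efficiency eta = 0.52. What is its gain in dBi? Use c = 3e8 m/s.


lambda = c/f = 3e8 / 1.275e+10 = 0.02352941 m
G = eta*(pi*D/lambda)^2 = 0.52*(pi*1.91/0.02352941)^2
G = 33817.9816 (linear)
G = 10*log10(33817.9816) = 45.2915 dBi

45.2915 dBi


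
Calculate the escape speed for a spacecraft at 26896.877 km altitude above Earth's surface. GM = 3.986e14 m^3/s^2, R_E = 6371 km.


r = 6371.0 + 26896.877 = 33267.8770 km = 3.3267877e+07 m
v_esc = sqrt(2*mu/r) = sqrt(2*3.986e14 / 3.3267877e+07)
v_esc = 4895.2075 m/s = 4.8952 km/s

4.8952 km/s


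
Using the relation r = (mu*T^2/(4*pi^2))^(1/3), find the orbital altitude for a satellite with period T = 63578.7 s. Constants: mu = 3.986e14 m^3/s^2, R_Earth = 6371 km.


T = 63578.7 s
r = (mu*T^2/(4*pi^2))^(1/3) = (3.986e14 * 63578.7^2 / (4*pi^2))^(1/3)
r = 3.442973e+07 m = 34429.7298 km
alt = r - R_E = 34429.7298 - 6371 = 28058.7298 km

28058.7298 km


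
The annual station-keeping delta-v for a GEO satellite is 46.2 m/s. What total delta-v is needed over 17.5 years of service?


dV = rate * years = 46.2 * 17.5
dV = 808.5000 m/s

808.5000 m/s


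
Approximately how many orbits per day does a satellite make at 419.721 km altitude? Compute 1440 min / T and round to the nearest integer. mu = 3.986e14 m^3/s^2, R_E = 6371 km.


r = 6.790721e+06 m
T = 2*pi*sqrt(r^3/mu) = 5569.1005 s = 92.8183 min
revs/day = 1440 / 92.8183 = 15.5142
Rounded: 16 revolutions per day

16 revolutions per day


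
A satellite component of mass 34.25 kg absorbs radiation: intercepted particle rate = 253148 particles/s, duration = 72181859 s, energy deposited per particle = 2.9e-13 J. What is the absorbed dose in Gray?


Total energy deposited = rate * time * E_per
  = 253148 * 72181859 * 2.9e-13 = 5.2991 J
Dose = E_total / mass = 5.2991 / 34.25
Dose = 0.1547177 Gy

0.1547 Gy


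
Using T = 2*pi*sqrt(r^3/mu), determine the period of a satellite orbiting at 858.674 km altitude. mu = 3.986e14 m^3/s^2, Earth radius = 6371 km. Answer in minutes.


r = 7229.6740 km = 7.229674e+06 m
T = 2*pi*sqrt(r^3/mu) = 2*pi*sqrt(3.7788195e+20 / 3.986e14)
T = 6117.7157 s = 101.9619 min

101.9619 minutes


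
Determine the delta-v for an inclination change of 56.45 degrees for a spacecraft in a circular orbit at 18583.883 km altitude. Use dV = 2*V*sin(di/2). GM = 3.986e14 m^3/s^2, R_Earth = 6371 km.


r = 24954.8830 km = 2.4954883e+07 m
V = sqrt(mu/r) = 3996.6018 m/s
di = 56.45 deg = 0.9852384 rad
dV = 2*V*sin(di/2) = 2*3996.6018*sin(0.4926192)
dV = 3780.2678 m/s = 3.7803 km/s

3.7803 km/s


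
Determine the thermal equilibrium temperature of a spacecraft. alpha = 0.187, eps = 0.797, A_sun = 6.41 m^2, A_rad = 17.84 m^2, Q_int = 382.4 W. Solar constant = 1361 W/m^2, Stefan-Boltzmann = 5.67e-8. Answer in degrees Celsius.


Numerator = alpha*S*A_sun + Q_int = 0.187*1361*6.41 + 382.4 = 2013.7899 W
Denominator = eps*sigma*A_rad = 0.797*5.67e-8*17.84 = 8.0618782e-07 W/K^4
T^4 = 2.4979165e+09 K^4
T = 223.5602 K = -49.5898 C

-49.5898 degrees Celsius


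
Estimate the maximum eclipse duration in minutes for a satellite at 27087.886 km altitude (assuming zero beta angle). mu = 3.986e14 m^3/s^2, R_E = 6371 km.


r = 33458.8860 km
T = 1015.1429 min
Eclipse fraction = arcsin(R_E/r)/pi = arcsin(6371.0000/33458.8860)/pi
= arcsin(0.1904128)/pi = 0.06098264
Eclipse duration = 0.06098264 * 1015.1429 = 61.9061 min

61.9061 minutes


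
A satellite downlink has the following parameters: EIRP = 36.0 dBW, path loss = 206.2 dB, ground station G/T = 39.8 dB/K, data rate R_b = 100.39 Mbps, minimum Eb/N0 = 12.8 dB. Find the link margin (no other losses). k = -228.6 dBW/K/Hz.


C/N0 = EIRP - FSPL + G/T - k = 36.0 - 206.2 + 39.8 - (-228.6)
C/N0 = 98.2000 dB-Hz
R_b = 100.39 Mbps = 1.0039e+08 bps -> 10*log10(R_b) = 80.0169 dB-Hz
Eb/N0 = C/N0 - 10*log10(R_b) = 98.2000 - 80.0169 = 18.1831 dB
Margin = Eb/N0 - Eb/N0_req = 18.1831 - 12.8 = 5.3831 dB (link closes)

5.3831 dB


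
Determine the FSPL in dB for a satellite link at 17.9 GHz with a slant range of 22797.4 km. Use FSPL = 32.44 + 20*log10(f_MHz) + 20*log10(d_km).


f = 17.9 GHz = 17900.0000 MHz
d = 22797.4 km
FSPL = 32.44 + 20*log10(17900.0000) + 20*log10(22797.4)
FSPL = 32.44 + 85.0571 + 87.1577
FSPL = 204.6548 dB

204.6548 dB


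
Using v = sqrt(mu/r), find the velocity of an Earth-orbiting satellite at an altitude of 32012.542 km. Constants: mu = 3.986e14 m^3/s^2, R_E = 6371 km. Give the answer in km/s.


r = R_E + alt = 6371.0 + 32012.542 = 38383.5420 km = 3.8383542e+07 m
v = sqrt(mu/r) = sqrt(3.986e14 / 3.8383542e+07) = 3222.5237 m/s = 3.2225 km/s

3.2225 km/s


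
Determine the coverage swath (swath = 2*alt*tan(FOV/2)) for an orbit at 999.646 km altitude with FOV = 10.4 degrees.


FOV = 10.4 deg = 0.1815142 rad
swath = 2 * alt * tan(FOV/2) = 2 * 999.646 * tan(0.09075712)
swath = 2 * 999.646 * 0.09100713
swath = 181.9498 km

181.9498 km


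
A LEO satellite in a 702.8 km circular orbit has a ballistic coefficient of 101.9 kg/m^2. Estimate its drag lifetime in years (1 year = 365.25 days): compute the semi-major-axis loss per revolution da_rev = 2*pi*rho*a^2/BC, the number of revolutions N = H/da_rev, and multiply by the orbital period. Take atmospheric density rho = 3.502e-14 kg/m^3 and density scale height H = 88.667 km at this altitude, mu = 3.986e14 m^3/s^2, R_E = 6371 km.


a = R_E + alt = 7073.8000 km = 7.0738e+06 m
da_rev = 2*pi*rho*a^2/BC = 2*pi*3.502e-14*(7.0738e+06)^2/101.9 = 0.108050649 m per revolution
N = H/da_rev = 88667.0000 m / 0.108050649 m = 820605.8999 revolutions
P = 2*pi*sqrt(a^3/mu) = 5920.9363 s
lifetime = N*P = 820605.8999 * 5920.9363 = 4.8587552e+09 s = 56235.5930 days
years = 56235.5930 / 365.25 = 153.9647 years

153.9647 years


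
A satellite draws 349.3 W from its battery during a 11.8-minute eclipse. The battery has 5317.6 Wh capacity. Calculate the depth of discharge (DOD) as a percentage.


E_used = P * t / 60 = 349.3 * 11.8 / 60 = 68.6957 Wh
DOD = E_used / E_total * 100 = 68.6957 / 5317.6 * 100
DOD = 1.2919 %

1.2919 %


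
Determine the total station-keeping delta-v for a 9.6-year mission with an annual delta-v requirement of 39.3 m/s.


dV = rate * years = 39.3 * 9.6
dV = 377.2800 m/s

377.2800 m/s


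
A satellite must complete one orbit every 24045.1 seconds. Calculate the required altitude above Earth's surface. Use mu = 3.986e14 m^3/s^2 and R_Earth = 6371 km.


T = 24045.1 s
r = (mu*T^2/(4*pi^2))^(1/3) = (3.986e14 * 24045.1^2 / (4*pi^2))^(1/3)
r = 1.800571e+07 m = 18005.7097 km
alt = r - R_E = 18005.7097 - 6371 = 11634.7097 km

11634.7097 km


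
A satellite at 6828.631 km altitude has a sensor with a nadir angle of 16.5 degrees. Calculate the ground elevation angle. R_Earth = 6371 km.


r = R_E + alt = 13199.6310 km
Law of sines in the satellite / Earth-center / ground-point triangle:
  sin(nadir)/R_E = sin(90 + el)/r  =>  cos(el) = (r/R_E)*sin(nadir)
cos(el) = (13199.6310 / 6371.0000) * sin(16.5 deg) = 0.5884316
el = arccos(0.5884316) = 53.9542 deg
(Earth-central angle = 90 - nadir - el = 19.5458 deg)

53.9542 degrees


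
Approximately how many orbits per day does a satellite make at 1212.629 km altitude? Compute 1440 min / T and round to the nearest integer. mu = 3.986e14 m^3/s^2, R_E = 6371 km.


r = 7.583629e+06 m
T = 2*pi*sqrt(r^3/mu) = 6572.4432 s = 109.5407 min
revs/day = 1440 / 109.5407 = 13.1458
Rounded: 13 revolutions per day

13 revolutions per day


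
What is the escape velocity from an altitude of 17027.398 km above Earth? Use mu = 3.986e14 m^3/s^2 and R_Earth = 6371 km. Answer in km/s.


r = 6371.0 + 17027.398 = 23398.3980 km = 2.3398398e+07 m
v_esc = sqrt(2*mu/r) = sqrt(2*3.986e14 / 2.3398398e+07)
v_esc = 5837.0120 m/s = 5.8370 km/s

5.8370 km/s


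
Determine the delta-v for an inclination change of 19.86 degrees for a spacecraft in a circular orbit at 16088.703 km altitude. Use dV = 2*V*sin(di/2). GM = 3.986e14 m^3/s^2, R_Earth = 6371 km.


r = 22459.7030 km = 2.2459703e+07 m
V = sqrt(mu/r) = 4212.7593 m/s
di = 19.86 deg = 0.3466224 rad
dV = 2*V*sin(di/2) = 2*4212.7593*sin(0.1733112)
dV = 1452.9375 m/s = 1.4529 km/s

1.4529 km/s


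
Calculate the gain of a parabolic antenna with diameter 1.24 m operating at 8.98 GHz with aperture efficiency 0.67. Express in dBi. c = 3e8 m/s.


lambda = c/f = 3e8 / 8.98e+09 = 0.03340757 m
G = eta*(pi*D/lambda)^2 = 0.67*(pi*1.24/0.03340757)^2
G = 9110.2036 (linear)
G = 10*log10(9110.2036) = 39.5953 dBi

39.5953 dBi
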